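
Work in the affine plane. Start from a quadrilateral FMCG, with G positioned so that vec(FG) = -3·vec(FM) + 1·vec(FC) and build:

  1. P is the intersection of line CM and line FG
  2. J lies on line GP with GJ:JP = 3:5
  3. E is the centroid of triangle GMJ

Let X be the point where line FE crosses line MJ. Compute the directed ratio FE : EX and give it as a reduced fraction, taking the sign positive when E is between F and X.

Set F = (0, 0), M = (1, 0), C = (0, 1), G = (-3, 1); any affine frame gives the same invariant.
1. P is the intersection of line CM and line FG ⇒ P = (3/2, -1/2)
2. J lies on line GP with GJ:JP = 3:5 ⇒ J = (-21/16, 7/16)
3. E is the centroid of triangle GMJ ⇒ E = (-53/48, 23/48)
line FE meets MJ at X = (-371/480, 161/480)
E = F + t·(X−F) with t = 10/7, so FE:EX = 10/7:-3/7

FE:EX = -10/3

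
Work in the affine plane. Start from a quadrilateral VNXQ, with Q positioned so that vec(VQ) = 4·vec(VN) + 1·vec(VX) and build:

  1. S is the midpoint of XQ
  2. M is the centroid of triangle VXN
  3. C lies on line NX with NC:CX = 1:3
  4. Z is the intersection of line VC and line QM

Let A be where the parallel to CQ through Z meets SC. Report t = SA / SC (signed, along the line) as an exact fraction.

t = 23/30

Work in coordinates with V = (0, 0), N = (1, 0), X = (0, 1), Q = (4, 1).
1. S is the midpoint of XQ ⇒ S = (2, 1)
2. M is the centroid of triangle VXN ⇒ M = (1/3, 1/3)
3. C lies on line NX with NC:CX = 1:3 ⇒ C = (3/4, 1/4)
4. Z is the intersection of line VC and line QM ⇒ Z = (9/5, 3/5)
through Z parallel to CQ: direction (13/4, 3/4); meets SC at A = (25/24, 17/40)
A = S + t·(C−S) with t = 23/30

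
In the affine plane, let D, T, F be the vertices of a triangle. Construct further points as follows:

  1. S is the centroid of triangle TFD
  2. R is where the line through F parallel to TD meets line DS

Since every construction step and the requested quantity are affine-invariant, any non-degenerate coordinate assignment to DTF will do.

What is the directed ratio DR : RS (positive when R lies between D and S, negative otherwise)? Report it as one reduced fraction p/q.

Work in coordinates with D = (0, 0), T = (1, 0), F = (0, 1).
1. S is the centroid of triangle TFD ⇒ S = (1/3, 1/3)
2. R is where the line through F parallel to TD meets line DS ⇒ R = (1, 1)
R = D + t·(S−D) with t = 3, so DR:RS = t:(1−t) = 3:-2

DR:RS = -3/2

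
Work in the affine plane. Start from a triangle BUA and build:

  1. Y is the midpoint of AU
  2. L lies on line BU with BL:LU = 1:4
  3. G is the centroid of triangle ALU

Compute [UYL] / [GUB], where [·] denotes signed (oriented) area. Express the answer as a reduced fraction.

[UYL]:[GUB] = -6/5

Choose coordinates B = (0, 0), U = (1, 0), A = (0, 1).
1. Y is the midpoint of AU ⇒ Y = (1/2, 1/2)
2. L lies on line BU with BL:LU = 1:4 ⇒ L = (1/5, 0)
3. G is the centroid of triangle ALU ⇒ G = (2/5, 1/3)
2·[UYL] = 2/5, 2·[GUB] = -1/3
[UYL]:[GUB] = 2/5:-1/3 = -6/5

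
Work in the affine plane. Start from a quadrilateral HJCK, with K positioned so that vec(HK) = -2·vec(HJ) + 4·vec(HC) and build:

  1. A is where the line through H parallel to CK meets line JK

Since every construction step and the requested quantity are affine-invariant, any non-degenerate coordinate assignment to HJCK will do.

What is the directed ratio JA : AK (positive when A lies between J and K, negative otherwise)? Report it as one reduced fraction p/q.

JA:AK = -3/2

Assign H = (0, 0), J = (1, 0), C = (0, 1), K = (-2, 4) — the answer is frame-independent, so this choice is without loss of generality.
1. A is where the line through H parallel to CK meets line JK ⇒ A = (-8, 12)
A = J + t·(K−J) with t = 3, so JA:AK = t:(1−t) = 3:-2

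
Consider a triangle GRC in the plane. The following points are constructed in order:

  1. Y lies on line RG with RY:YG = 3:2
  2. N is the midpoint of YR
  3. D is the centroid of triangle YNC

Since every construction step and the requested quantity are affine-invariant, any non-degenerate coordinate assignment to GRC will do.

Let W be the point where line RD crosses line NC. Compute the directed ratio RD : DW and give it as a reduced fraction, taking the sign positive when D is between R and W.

Choose coordinates G = (0, 0), R = (1, 0), C = (0, 1).
1. Y lies on line RG with RY:YG = 3:2 ⇒ Y = (2/5, 0)
2. N is the midpoint of YR ⇒ N = (7/10, 0)
3. D is the centroid of triangle YNC ⇒ D = (11/30, 1/3)
line RD meets NC at W = (21/40, 1/4)
D = R + t·(W−R) with t = 4/3, so RD:DW = 4/3:-1/3

RD:DW = -4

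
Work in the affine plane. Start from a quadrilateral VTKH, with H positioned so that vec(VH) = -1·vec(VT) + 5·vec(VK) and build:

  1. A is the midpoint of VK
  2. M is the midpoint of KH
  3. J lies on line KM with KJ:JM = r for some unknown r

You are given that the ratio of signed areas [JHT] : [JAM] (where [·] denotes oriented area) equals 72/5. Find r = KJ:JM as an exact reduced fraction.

Set V = (0, 0), T = (1, 0), K = (0, 1), H = (-1, 5); any affine frame gives the same invariant.
1. A is the midpoint of VK ⇒ A = (0, 1/2)
2. M is the midpoint of KH ⇒ M = (-1/2, 3)
3. With KJ:JM = r, write λ = r/(r+1) so J = K + λ·(M−K); J is affine-linear in λ
Every point depending on J is an affine combination of J and λ-independent points, so each such coordinate is linear in λ; the λ² term in each signed area is a multiple of (M−K)×(M−K) = 0, so 2·[JHT] and 2·[JAM] are each linear in λ. Evaluating at λ=0 and λ=1:
  2·[JHT] = 3/2·λ − 3,   2·[JAM] = 1/4·λ − 1/4
So [JHT]:[JAM] = (3/2·λ − 3) / (1/4·λ − 1/4). Setting this equal to 72/5:
  3/2·λ − 3 = 72/5·(1/4·λ − 1/4)  ⇒  λ = 2/7
Then r = λ/(1−λ) = (2/7)/(5/7) = 2/5. Check: with r = 2/5, J = (-1/7, 11/7) and [JHT]:[JAM] = 72/5 as required.

r = 2/5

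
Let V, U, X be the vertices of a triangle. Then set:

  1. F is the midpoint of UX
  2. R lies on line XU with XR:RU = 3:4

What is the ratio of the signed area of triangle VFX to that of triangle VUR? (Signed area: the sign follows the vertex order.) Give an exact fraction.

[VFX]:[VUR] = 7/8

Choose coordinates V = (0, 0), U = (1, 0), X = (0, 1).
1. F is the midpoint of UX ⇒ F = (1/2, 1/2)
2. R lies on line XU with XR:RU = 3:4 ⇒ R = (3/7, 4/7)
2·[VFX] = 1/2, 2·[VUR] = 4/7
[VFX]:[VUR] = 1/2:4/7 = 7/8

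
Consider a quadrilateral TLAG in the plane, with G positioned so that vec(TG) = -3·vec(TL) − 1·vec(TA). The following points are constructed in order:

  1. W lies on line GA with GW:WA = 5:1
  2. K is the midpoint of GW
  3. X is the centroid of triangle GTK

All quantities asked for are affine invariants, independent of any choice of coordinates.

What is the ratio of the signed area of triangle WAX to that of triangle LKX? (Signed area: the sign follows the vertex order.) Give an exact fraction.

[WAX]:[LKX] = -6/23

Set T = (0, 0), L = (1, 0), A = (0, 1), G = (-3, -1); any affine frame gives the same invariant.
1. W lies on line GA with GW:WA = 5:1 ⇒ W = (-1/2, 2/3)
2. K is the midpoint of GW ⇒ K = (-7/4, -1/6)
3. X is the centroid of triangle GTK ⇒ X = (-19/12, -7/18)
2·[WAX] = -1/6, 2·[LKX] = 23/36
[WAX]:[LKX] = -1/6:23/36 = -6/23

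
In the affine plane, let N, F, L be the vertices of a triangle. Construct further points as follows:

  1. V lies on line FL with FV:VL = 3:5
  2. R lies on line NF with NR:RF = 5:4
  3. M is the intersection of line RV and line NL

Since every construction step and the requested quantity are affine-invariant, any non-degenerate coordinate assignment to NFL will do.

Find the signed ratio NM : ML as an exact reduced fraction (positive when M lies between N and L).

NM:ML = -3/4

Assign N = (0, 0), F = (1, 0), L = (0, 1) — the answer is frame-independent, so this choice is without loss of generality.
1. V lies on line FL with FV:VL = 3:5 ⇒ V = (5/8, 3/8)
2. R lies on line NF with NR:RF = 5:4 ⇒ R = (5/9, 0)
3. M is the intersection of line RV and line NL ⇒ M = (0, -3)
M = N + t·(L−N) with t = -3, so NM:ML = t:(1−t) = -3:4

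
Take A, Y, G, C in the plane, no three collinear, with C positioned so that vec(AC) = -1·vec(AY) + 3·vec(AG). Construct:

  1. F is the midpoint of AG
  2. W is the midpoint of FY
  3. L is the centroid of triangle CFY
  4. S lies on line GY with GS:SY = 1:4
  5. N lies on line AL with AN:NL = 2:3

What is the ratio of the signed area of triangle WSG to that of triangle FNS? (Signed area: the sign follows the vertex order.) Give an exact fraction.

Assign A = (0, 0), Y = (1, 0), G = (0, 1), C = (-1, 3) — the answer is frame-independent, so this choice is without loss of generality.
1. F is the midpoint of AG ⇒ F = (0, 1/2)
2. W is the midpoint of FY ⇒ W = (1/2, 1/4)
3. L is the centroid of triangle CFY ⇒ L = (0, 7/6)
4. S lies on line GY with GS:SY = 1:4 ⇒ S = (1/5, 4/5)
5. N lies on line AL with AN:NL = 2:3 ⇒ N = (0, 7/15)
2·[WSG] = 1/20, 2·[FNS] = 1/150
[WSG]:[FNS] = 1/20:1/150 = 15/2

[WSG]:[FNS] = 15/2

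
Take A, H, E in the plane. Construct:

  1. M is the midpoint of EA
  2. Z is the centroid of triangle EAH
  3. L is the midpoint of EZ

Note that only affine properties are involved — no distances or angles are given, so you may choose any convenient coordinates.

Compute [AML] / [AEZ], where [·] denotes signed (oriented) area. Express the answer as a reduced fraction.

Assign A = (0, 0), H = (1, 0), E = (0, 1) — the answer is frame-independent, so this choice is without loss of generality.
1. M is the midpoint of EA ⇒ M = (0, 1/2)
2. Z is the centroid of triangle EAH ⇒ Z = (1/3, 1/3)
3. L is the midpoint of EZ ⇒ L = (1/6, 2/3)
2·[AML] = -1/12, 2·[AEZ] = -1/3
[AML]:[AEZ] = -1/12:-1/3 = 1/4

[AML]:[AEZ] = 1/4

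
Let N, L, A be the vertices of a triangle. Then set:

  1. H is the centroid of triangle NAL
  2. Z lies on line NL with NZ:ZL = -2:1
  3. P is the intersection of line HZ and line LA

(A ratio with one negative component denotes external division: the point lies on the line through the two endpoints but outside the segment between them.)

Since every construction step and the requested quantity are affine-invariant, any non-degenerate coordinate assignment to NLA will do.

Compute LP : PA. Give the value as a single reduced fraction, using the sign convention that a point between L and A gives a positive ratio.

LP:PA = 1/3

Assign N = (0, 0), L = (1, 0), A = (0, 1) — the answer is frame-independent, so this choice is without loss of generality.
1. H is the centroid of triangle NAL ⇒ H = (1/3, 1/3)
2. Z lies on line NL with NZ:ZL = -2:1 ⇒ Z = (2, 0)
3. P is the intersection of line HZ and line LA ⇒ P = (3/4, 1/4)
P = L + t·(A−L) with t = 1/4, so LP:PA = t:(1−t) = 1/4:3/4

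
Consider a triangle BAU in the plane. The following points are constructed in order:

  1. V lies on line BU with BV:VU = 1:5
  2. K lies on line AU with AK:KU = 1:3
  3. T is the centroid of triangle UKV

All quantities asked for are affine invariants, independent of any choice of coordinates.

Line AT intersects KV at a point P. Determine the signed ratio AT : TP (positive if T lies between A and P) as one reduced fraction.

AT:TP = -2

Assign B = (0, 0), A = (1, 0), U = (0, 1) — the answer is frame-independent, so this choice is without loss of generality.
1. V lies on line BU with BV:VU = 1:5 ⇒ V = (0, 1/6)
2. K lies on line AU with AK:KU = 1:3 ⇒ K = (3/4, 1/4)
3. T is the centroid of triangle UKV ⇒ T = (1/4, 17/36)
line AT meets KV at P = (5/8, 17/72)
T = A + t·(P−A) with t = 2, so AT:TP = 2:-1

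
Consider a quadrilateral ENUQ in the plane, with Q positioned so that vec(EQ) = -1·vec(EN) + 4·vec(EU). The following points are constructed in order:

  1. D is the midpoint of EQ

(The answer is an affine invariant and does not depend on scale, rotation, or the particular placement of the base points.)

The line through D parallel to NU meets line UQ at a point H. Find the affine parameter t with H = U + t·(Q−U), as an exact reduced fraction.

Set E = (0, 0), N = (1, 0), U = (0, 1), Q = (-1, 4); any affine frame gives the same invariant.
1. D is the midpoint of EQ ⇒ D = (-1/2, 2)
through D parallel to NU: direction (-1, 1); meets UQ at H = (-1/4, 7/4)
H = U + t·(Q−U) with t = 1/4

t = 1/4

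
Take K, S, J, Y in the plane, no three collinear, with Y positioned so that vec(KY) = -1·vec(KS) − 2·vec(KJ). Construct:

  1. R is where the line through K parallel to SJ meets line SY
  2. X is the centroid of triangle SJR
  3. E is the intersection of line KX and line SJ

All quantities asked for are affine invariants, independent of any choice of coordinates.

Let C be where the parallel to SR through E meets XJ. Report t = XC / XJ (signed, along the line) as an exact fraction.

Choose coordinates K = (0, 0), S = (1, 0), J = (0, 1), Y = (-1, -2).
1. R is where the line through K parallel to SJ meets line SY ⇒ R = (1/2, -1/2)
2. X is the centroid of triangle SJR ⇒ X = (1/2, 1/6)
3. E is the intersection of line KX and line SJ ⇒ E = (3/4, 1/4)
through E parallel to SR: direction (-1/2, -1/2); meets XJ at C = (9/16, 1/16)
C = X + t·(J−X) with t = -1/8

t = -1/8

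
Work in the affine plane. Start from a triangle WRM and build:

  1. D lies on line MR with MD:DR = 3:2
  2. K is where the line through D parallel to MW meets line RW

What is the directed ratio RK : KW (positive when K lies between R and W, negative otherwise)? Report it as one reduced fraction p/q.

Assign W = (0, 0), R = (1, 0), M = (0, 1) — the answer is frame-independent, so this choice is without loss of generality.
1. D lies on line MR with MD:DR = 3:2 ⇒ D = (3/5, 2/5)
2. K is where the line through D parallel to MW meets line RW ⇒ K = (3/5, 0)
K = R + t·(W−R) with t = 2/5, so RK:KW = t:(1−t) = 2/5:3/5

RK:KW = 2/3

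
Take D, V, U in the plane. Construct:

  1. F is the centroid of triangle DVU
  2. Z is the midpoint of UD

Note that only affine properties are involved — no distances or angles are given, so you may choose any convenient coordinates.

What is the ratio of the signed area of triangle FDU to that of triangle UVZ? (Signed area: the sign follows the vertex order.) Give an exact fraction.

[FDU]:[UVZ] = 2/3

Assign D = (0, 0), V = (1, 0), U = (0, 1) — the answer is frame-independent, so this choice is without loss of generality.
1. F is the centroid of triangle DVU ⇒ F = (1/3, 1/3)
2. Z is the midpoint of UD ⇒ Z = (0, 1/2)
2·[FDU] = -1/3, 2·[UVZ] = -1/2
[FDU]:[UVZ] = -1/3:-1/2 = 2/3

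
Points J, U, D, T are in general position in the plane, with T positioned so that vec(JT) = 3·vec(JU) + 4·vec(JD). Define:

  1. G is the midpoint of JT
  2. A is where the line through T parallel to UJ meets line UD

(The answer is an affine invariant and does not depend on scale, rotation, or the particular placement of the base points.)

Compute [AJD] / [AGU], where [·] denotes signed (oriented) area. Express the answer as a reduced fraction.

Work in coordinates with J = (0, 0), U = (1, 0), D = (0, 1), T = (3, 4).
1. G is the midpoint of JT ⇒ G = (3/2, 2)
2. A is where the line through T parallel to UJ meets line UD ⇒ A = (-3, 4)
2·[AJD] = 3, 2·[AGU] = -10
[AJD]:[AGU] = 3:-10 = -3/10

[AJD]:[AGU] = -3/10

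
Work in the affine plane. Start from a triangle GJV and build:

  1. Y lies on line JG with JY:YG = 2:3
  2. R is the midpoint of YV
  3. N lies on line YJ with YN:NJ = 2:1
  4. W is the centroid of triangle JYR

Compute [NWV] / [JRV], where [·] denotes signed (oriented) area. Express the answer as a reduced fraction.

Work in coordinates with G = (0, 0), J = (1, 0), V = (0, 1).
1. Y lies on line JG with JY:YG = 2:3 ⇒ Y = (3/5, 0)
2. R is the midpoint of YV ⇒ R = (3/10, 1/2)
3. N lies on line YJ with YN:NJ = 2:1 ⇒ N = (13/15, 0)
4. W is the centroid of triangle JYR ⇒ W = (19/30, 1/6)
2·[NWV] = -4/45, 2·[JRV] = -1/5
[NWV]:[JRV] = -4/45:-1/5 = 4/9

[NWV]:[JRV] = 4/9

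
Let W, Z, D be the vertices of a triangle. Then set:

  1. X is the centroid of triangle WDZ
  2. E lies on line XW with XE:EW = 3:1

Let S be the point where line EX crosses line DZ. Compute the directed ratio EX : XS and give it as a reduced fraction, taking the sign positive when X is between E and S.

Assign W = (0, 0), Z = (1, 0), D = (0, 1) — the answer is frame-independent, so this choice is without loss of generality.
1. X is the centroid of triangle WDZ ⇒ X = (1/3, 1/3)
2. E lies on line XW with XE:EW = 3:1 ⇒ E = (1/12, 1/12)
line EX meets DZ at S = (1/2, 1/2)
X = E + t·(S−E) with t = 3/5, so EX:XS = 3/5:2/5

EX:XS = 3/2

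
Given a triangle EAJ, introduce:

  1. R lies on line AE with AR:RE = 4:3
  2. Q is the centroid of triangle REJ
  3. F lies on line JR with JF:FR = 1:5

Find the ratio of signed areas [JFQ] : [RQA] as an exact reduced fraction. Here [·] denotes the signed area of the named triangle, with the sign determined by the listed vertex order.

Choose coordinates E = (0, 0), A = (1, 0), J = (0, 1).
1. R lies on line AE with AR:RE = 4:3 ⇒ R = (3/7, 0)
2. Q is the centroid of triangle REJ ⇒ Q = (1/7, 1/3)
3. F lies on line JR with JF:FR = 1:5 ⇒ F = (1/14, 5/6)
2·[JFQ] = -1/42, 2·[RQA] = -4/21
[JFQ]:[RQA] = -1/42:-4/21 = 1/8

[JFQ]:[RQA] = 1/8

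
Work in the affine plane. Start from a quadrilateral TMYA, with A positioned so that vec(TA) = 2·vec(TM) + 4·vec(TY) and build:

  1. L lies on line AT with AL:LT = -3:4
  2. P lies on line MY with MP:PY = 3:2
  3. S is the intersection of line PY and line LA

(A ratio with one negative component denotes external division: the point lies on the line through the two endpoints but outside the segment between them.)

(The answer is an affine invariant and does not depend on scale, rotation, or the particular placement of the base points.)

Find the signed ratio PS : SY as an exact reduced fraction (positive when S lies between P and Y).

Work in coordinates with T = (0, 0), M = (1, 0), Y = (0, 1), A = (2, 4).
1. L lies on line AT with AL:LT = -3:4 ⇒ L = (8, 16)
2. P lies on line MY with MP:PY = 3:2 ⇒ P = (2/5, 3/5)
3. S is the intersection of line PY and line LA ⇒ S = (1/3, 2/3)
S = P + t·(Y−P) with t = 1/6, so PS:SY = t:(1−t) = 1/6:5/6

PS:SY = 1/5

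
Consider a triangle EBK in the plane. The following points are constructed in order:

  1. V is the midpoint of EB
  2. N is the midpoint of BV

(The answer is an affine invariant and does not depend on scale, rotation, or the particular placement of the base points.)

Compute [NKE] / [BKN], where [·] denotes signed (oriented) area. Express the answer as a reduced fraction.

[NKE]:[BKN] = 3

Set E = (0, 0), B = (1, 0), K = (0, 1); any affine frame gives the same invariant.
1. V is the midpoint of EB ⇒ V = (1/2, 0)
2. N is the midpoint of BV ⇒ N = (3/4, 0)
2·[NKE] = 3/4, 2·[BKN] = 1/4
[NKE]:[BKN] = 3/4:1/4 = 3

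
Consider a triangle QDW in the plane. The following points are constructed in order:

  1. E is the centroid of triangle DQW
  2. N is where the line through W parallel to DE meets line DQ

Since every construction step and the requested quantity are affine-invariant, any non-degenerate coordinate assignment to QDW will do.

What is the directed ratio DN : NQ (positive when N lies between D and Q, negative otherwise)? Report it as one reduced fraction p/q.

DN:NQ = -1/2

Set Q = (0, 0), D = (1, 0), W = (0, 1); any affine frame gives the same invariant.
1. E is the centroid of triangle DQW ⇒ E = (1/3, 1/3)
2. N is where the line through W parallel to DE meets line DQ ⇒ N = (2, 0)
N = D + t·(Q−D) with t = -1, so DN:NQ = t:(1−t) = -1:2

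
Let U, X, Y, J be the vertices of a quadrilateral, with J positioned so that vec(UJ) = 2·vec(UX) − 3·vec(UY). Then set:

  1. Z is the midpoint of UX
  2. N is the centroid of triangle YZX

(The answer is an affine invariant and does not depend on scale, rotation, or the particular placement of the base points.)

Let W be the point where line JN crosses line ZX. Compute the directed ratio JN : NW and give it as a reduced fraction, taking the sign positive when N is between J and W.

JN:NW = -10

Assign U = (0, 0), X = (1, 0), Y = (0, 1), J = (2, -3) — the answer is frame-independent, so this choice is without loss of generality.
1. Z is the midpoint of UX ⇒ Z = (1/2, 0)
2. N is the centroid of triangle YZX ⇒ N = (1/2, 1/3)
line JN meets ZX at W = (13/20, 0)
N = J + t·(W−J) with t = 10/9, so JN:NW = 10/9:-1/9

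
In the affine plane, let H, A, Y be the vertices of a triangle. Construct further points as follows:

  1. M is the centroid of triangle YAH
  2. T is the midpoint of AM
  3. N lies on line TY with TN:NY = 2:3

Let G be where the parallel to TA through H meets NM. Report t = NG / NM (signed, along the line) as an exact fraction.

Choose coordinates H = (0, 0), A = (1, 0), Y = (0, 1).
1. M is the centroid of triangle YAH ⇒ M = (1/3, 1/3)
2. T is the midpoint of AM ⇒ T = (2/3, 1/6)
3. N lies on line TY with TN:NY = 2:3 ⇒ N = (2/5, 1/2)
through H parallel to TA: direction (1/3, -1/6); meets NM at G = (1/6, -1/12)
G = N + t·(M−N) with t = 7/2

t = 7/2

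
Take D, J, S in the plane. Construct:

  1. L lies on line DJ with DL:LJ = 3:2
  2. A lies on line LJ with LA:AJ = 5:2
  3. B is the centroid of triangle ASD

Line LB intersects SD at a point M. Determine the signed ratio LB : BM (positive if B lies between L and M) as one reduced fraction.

LB:BM = 32/31

Assign D = (0, 0), J = (1, 0), S = (0, 1) — the answer is frame-independent, so this choice is without loss of generality.
1. L lies on line DJ with DL:LJ = 3:2 ⇒ L = (3/5, 0)
2. A lies on line LJ with LA:AJ = 5:2 ⇒ A = (31/35, 0)
3. B is the centroid of triangle ASD ⇒ B = (31/105, 1/3)
line LB meets SD at M = (0, 21/32)
B = L + t·(M−L) with t = 32/63, so LB:BM = 32/63:31/63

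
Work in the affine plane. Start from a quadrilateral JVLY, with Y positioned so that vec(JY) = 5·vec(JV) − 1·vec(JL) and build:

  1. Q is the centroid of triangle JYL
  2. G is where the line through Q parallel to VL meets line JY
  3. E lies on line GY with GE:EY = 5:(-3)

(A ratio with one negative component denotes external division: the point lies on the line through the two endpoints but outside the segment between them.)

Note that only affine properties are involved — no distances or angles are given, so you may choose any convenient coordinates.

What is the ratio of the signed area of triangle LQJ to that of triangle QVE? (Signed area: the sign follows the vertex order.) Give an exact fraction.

Choose coordinates J = (0, 0), V = (1, 0), L = (0, 1), Y = (5, -1).
1. Q is the centroid of triangle JYL ⇒ Q = (5/3, 0)
2. G is where the line through Q parallel to VL meets line JY ⇒ G = (25/12, -5/12)
3. E lies on line GY with GE:EY = 5:(-3) ⇒ E = (75/8, -15/8)
2·[LQJ] = -5/3, 2·[QVE] = 5/4
[LQJ]:[QVE] = -5/3:5/4 = -4/3

[LQJ]:[QVE] = -4/3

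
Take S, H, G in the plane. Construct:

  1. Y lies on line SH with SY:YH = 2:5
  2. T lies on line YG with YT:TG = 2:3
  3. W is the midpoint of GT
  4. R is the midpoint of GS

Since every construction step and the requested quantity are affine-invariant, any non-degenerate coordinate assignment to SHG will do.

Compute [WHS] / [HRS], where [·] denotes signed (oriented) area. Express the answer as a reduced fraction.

[WHS]:[HRS] = -7/5

Set S = (0, 0), H = (1, 0), G = (0, 1); any affine frame gives the same invariant.
1. Y lies on line SH with SY:YH = 2:5 ⇒ Y = (2/7, 0)
2. T lies on line YG with YT:TG = 2:3 ⇒ T = (6/35, 2/5)
3. W is the midpoint of GT ⇒ W = (3/35, 7/10)
4. R is the midpoint of GS ⇒ R = (0, 1/2)
2·[WHS] = -7/10, 2·[HRS] = 1/2
[WHS]:[HRS] = -7/10:1/2 = -7/5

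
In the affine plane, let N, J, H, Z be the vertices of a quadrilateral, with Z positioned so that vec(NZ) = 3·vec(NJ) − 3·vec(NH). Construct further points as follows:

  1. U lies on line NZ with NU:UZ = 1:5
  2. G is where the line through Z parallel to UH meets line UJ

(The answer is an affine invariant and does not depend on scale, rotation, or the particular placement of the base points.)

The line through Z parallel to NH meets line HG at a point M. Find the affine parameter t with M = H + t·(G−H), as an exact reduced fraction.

t = 12/7

Work in coordinates with N = (0, 0), J = (1, 0), H = (0, 1), Z = (3, -3).
1. U lies on line NZ with NU:UZ = 1:5 ⇒ U = (1/2, -1/2)
2. G is where the line through Z parallel to UH meets line UJ ⇒ G = (7/4, 3/4)
through Z parallel to NH: direction (0, 1); meets HG at M = (3, 4/7)
M = H + t·(G−H) with t = 12/7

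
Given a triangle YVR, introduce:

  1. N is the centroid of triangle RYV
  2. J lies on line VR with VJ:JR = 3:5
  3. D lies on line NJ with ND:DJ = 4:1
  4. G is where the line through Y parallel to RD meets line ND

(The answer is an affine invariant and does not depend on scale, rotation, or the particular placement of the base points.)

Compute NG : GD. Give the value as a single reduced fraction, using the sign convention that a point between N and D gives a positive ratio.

Choose coordinates Y = (0, 0), V = (1, 0), R = (0, 1).
1. N is the centroid of triangle RYV ⇒ N = (1/3, 1/3)
2. J lies on line VR with VJ:JR = 3:5 ⇒ J = (5/8, 3/8)
3. D lies on line NJ with ND:DJ = 4:1 ⇒ D = (17/30, 11/30)
4. G is where the line through Y parallel to RD meets line ND ⇒ G = (-17/75, 19/75)
G = N + t·(D−N) with t = -12/5, so NG:GD = t:(1−t) = -12/5:17/5

NG:GD = -12/17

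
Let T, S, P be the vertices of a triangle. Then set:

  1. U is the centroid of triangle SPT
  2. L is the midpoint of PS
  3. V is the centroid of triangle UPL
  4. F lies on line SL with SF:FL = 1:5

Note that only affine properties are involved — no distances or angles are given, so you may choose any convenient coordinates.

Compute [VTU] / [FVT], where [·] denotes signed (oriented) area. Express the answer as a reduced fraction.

Choose coordinates T = (0, 0), S = (1, 0), P = (0, 1).
1. U is the centroid of triangle SPT ⇒ U = (1/3, 1/3)
2. L is the midpoint of PS ⇒ L = (1/2, 1/2)
3. V is the centroid of triangle UPL ⇒ V = (5/18, 11/18)
4. F lies on line SL with SF:FL = 1:5 ⇒ F = (11/12, 1/12)
2·[VTU] = 1/9, 2·[FVT] = 29/54
[VTU]:[FVT] = 1/9:29/54 = 6/29

[VTU]:[FVT] = 6/29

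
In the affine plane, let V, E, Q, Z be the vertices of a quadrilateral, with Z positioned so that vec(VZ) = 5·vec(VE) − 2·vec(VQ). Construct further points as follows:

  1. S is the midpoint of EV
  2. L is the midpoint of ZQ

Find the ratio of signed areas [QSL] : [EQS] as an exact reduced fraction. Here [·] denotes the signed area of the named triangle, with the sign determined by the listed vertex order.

Choose coordinates V = (0, 0), E = (1, 0), Q = (0, 1), Z = (5, -2).
1. S is the midpoint of EV ⇒ S = (1/2, 0)
2. L is the midpoint of ZQ ⇒ L = (5/2, -1/2)
2·[QSL] = 7/4, 2·[EQS] = 1/2
[QSL]:[EQS] = 7/4:1/2 = 7/2

[QSL]:[EQS] = 7/2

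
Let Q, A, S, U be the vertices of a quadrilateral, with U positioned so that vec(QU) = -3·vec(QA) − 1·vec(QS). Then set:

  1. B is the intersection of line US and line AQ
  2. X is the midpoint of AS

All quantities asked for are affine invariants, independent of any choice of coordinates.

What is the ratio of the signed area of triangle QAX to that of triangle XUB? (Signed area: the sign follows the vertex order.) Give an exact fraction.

[QAX]:[XUB] = -2/5

Work in coordinates with Q = (0, 0), A = (1, 0), S = (0, 1), U = (-3, -1).
1. B is the intersection of line US and line AQ ⇒ B = (-3/2, 0)
2. X is the midpoint of AS ⇒ X = (1/2, 1/2)
2·[QAX] = 1/2, 2·[XUB] = -5/4
[QAX]:[XUB] = 1/2:-5/4 = -2/5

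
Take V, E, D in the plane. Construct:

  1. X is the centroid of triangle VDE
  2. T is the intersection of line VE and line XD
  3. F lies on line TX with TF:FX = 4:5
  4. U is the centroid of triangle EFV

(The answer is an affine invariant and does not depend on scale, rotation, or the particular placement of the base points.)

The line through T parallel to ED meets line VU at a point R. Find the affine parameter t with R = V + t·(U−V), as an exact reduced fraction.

Set V = (0, 0), E = (1, 0), D = (0, 1); any affine frame gives the same invariant.
1. X is the centroid of triangle VDE ⇒ X = (1/3, 1/3)
2. T is the intersection of line VE and line XD ⇒ T = (1/2, 0)
3. F lies on line TX with TF:FX = 4:5 ⇒ F = (23/54, 4/27)
4. U is the centroid of triangle EFV ⇒ U = (77/162, 4/81)
through T parallel to ED: direction (-1, 1); meets VU at R = (77/170, 4/85)
R = V + t·(U−V) with t = 81/85

t = 81/85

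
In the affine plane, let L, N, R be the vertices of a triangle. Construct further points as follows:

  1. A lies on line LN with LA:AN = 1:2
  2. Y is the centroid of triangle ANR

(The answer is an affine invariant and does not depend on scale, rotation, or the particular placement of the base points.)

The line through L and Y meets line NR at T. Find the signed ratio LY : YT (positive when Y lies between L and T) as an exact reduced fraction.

Set L = (0, 0), N = (1, 0), R = (0, 1); any affine frame gives the same invariant.
1. A lies on line LN with LA:AN = 1:2 ⇒ A = (1/3, 0)
2. Y is the centroid of triangle ANR ⇒ Y = (4/9, 1/3)
line LY meets NR at T = (4/7, 3/7)
Y = L + t·(T−L) with t = 7/9, so LY:YT = 7/9:2/9

LY:YT = 7/2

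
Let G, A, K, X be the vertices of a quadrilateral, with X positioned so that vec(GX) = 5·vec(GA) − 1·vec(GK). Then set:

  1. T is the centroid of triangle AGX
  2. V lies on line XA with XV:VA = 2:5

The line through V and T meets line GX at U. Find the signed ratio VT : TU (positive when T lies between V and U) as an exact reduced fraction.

VT:TU = -1/7

Choose coordinates G = (0, 0), A = (1, 0), K = (0, 1), X = (5, -1).
1. T is the centroid of triangle AGX ⇒ T = (2, -1/3)
2. V lies on line XA with XV:VA = 2:5 ⇒ V = (27/7, -5/7)
line VT meets GX at U = (15, -3)
T = V + t·(U−V) with t = -1/6, so VT:TU = -1/6:7/6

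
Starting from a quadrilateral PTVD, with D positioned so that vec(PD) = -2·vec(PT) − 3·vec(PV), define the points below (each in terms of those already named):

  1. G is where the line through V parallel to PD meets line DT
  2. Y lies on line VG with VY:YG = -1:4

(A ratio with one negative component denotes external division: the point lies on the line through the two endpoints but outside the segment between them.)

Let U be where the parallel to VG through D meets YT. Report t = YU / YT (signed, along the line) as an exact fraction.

Assign P = (0, 0), T = (1, 0), V = (0, 1), D = (-2, -3) — the answer is frame-independent, so this choice is without loss of generality.
1. G is where the line through V parallel to PD meets line DT ⇒ G = (-4, -5)
2. Y lies on line VG with VY:YG = -1:4 ⇒ Y = (4/3, 3)
through D parallel to VG: direction (-4, -6); meets YT at U = (6/5, 9/5)
U = Y + t·(T−Y) with t = 2/5

t = 2/5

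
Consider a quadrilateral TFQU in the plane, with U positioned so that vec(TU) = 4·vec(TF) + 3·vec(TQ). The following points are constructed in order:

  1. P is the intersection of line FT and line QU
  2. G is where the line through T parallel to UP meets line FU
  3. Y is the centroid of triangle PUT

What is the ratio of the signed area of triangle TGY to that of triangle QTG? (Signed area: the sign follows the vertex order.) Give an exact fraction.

[TGY]:[QTG] = 2/3

Choose coordinates T = (0, 0), F = (1, 0), Q = (0, 1), U = (4, 3).
1. P is the intersection of line FT and line QU ⇒ P = (-2, 0)
2. G is where the line through T parallel to UP meets line FU ⇒ G = (2, 1)
3. Y is the centroid of triangle PUT ⇒ Y = (2/3, 1)
2·[TGY] = 4/3, 2·[QTG] = 2
[TGY]:[QTG] = 4/3:2 = 2/3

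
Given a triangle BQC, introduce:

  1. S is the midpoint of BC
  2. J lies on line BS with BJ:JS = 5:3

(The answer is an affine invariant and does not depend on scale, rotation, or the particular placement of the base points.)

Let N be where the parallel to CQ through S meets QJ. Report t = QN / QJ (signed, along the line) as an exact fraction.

t = 8/11

Choose coordinates B = (0, 0), Q = (1, 0), C = (0, 1).
1. S is the midpoint of BC ⇒ S = (0, 1/2)
2. J lies on line BS with BJ:JS = 5:3 ⇒ J = (0, 5/16)
through S parallel to CQ: direction (1, -1); meets QJ at N = (3/11, 5/22)
N = Q + t·(J−Q) with t = 8/11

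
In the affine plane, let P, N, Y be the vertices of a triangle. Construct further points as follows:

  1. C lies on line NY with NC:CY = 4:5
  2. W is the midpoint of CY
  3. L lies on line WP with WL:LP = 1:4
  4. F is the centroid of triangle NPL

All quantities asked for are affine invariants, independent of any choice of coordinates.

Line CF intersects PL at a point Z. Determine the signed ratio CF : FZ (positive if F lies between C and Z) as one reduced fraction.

CF:FZ = 2/13

Assign P = (0, 0), N = (1, 0), Y = (0, 1) — the answer is frame-independent, so this choice is without loss of generality.
1. C lies on line NY with NC:CY = 4:5 ⇒ C = (5/9, 4/9)
2. W is the midpoint of CY ⇒ W = (5/18, 13/18)
3. L lies on line WP with WL:LP = 1:4 ⇒ L = (2/9, 26/45)
4. F is the centroid of triangle NPL ⇒ F = (11/27, 26/135)
line CF meets PL at Z = (-5/9, -13/9)
F = C + t·(Z−C) with t = 2/15, so CF:FZ = 2/15:13/15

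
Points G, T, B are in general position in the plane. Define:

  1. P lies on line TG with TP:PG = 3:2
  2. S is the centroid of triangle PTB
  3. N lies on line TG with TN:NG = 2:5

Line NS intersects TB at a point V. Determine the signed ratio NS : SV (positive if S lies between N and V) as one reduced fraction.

NS:SV = 3/7

Work in coordinates with G = (0, 0), T = (1, 0), B = (0, 1).
1. P lies on line TG with TP:PG = 3:2 ⇒ P = (2/5, 0)
2. S is the centroid of triangle PTB ⇒ S = (7/15, 1/3)
3. N lies on line TG with TN:NG = 2:5 ⇒ N = (5/7, 0)
line NS meets TB at V = (-1/9, 10/9)
S = N + t·(V−N) with t = 3/10, so NS:SV = 3/10:7/10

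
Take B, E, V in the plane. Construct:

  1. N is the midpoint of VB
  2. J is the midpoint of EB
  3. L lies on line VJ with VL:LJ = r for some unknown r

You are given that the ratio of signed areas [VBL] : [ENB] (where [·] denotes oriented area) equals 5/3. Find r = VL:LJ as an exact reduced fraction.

Assign B = (0, 0), E = (1, 0), V = (0, 1) — the answer is frame-independent, so this choice is without loss of generality.
1. N is the midpoint of VB ⇒ N = (0, 1/2)
2. J is the midpoint of EB ⇒ J = (1/2, 0)
3. With VL:LJ = r, write λ = r/(r+1) so L = V + λ·(J−V); L is affine-linear in λ
Every point depending on L is an affine combination of L and λ-independent points, so each such coordinate is linear in λ; the λ² term in each signed area is a multiple of (J−V)×(J−V) = 0, so 2·[VBL] and 2·[ENB] are each linear in λ. Evaluating at λ=0 and λ=1:
  2·[VBL] = 1/2·λ,   2·[ENB] = 1/2
So [VBL]:[ENB] = (1/2·λ) / (1/2). Setting this equal to 5/3:
  1/2·λ = 5/3·(1/2)  ⇒  λ = 5/3
Then r = λ/(1−λ) = (5/3)/(-2/3) = -5/2. Check: with r = -5/2, L = (5/6, -2/3) and [VBL]:[ENB] = 5/3 as required.

r = -5/2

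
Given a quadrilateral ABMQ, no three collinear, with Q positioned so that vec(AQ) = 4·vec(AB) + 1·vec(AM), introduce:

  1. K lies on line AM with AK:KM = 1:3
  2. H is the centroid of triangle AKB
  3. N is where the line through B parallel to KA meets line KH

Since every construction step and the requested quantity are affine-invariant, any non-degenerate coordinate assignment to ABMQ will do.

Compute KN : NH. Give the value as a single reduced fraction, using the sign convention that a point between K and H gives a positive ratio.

Choose coordinates A = (0, 0), B = (1, 0), M = (0, 1), Q = (4, 1).
1. K lies on line AM with AK:KM = 1:3 ⇒ K = (0, 1/4)
2. H is the centroid of triangle AKB ⇒ H = (1/3, 1/12)
3. N is where the line through B parallel to KA meets line KH ⇒ N = (1, -1/4)
N = K + t·(H−K) with t = 3, so KN:NH = t:(1−t) = 3:-2

KN:NH = -3/2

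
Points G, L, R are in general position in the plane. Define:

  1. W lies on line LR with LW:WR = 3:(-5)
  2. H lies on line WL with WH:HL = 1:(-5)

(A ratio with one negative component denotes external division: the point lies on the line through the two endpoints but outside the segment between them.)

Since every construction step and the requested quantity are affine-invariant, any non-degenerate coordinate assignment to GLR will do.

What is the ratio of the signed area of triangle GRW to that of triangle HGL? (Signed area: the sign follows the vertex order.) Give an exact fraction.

[GRW]:[HGL] = 4/3

Assign G = (0, 0), L = (1, 0), R = (0, 1) — the answer is frame-independent, so this choice is without loss of generality.
1. W lies on line LR with LW:WR = 3:(-5) ⇒ W = (5/2, -3/2)
2. H lies on line WL with WH:HL = 1:(-5) ⇒ H = (23/8, -15/8)
2·[GRW] = -5/2, 2·[HGL] = -15/8
[GRW]:[HGL] = -5/2:-15/8 = 4/3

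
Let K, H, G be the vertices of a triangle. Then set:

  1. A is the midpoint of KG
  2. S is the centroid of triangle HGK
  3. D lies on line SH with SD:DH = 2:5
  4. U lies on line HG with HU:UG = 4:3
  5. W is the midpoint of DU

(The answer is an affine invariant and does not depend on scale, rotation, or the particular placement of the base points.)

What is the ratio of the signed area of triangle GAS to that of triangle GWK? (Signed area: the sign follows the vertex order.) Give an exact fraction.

Choose coordinates K = (0, 0), H = (1, 0), G = (0, 1).
1. A is the midpoint of KG ⇒ A = (0, 1/2)
2. S is the centroid of triangle HGK ⇒ S = (1/3, 1/3)
3. D lies on line SH with SD:DH = 2:5 ⇒ D = (11/21, 5/21)
4. U lies on line HG with HU:UG = 4:3 ⇒ U = (3/7, 4/7)
5. W is the midpoint of DU ⇒ W = (10/21, 17/42)
2·[GAS] = 1/6, 2·[GWK] = -10/21
[GAS]:[GWK] = 1/6:-10/21 = -7/20

[GAS]:[GWK] = -7/20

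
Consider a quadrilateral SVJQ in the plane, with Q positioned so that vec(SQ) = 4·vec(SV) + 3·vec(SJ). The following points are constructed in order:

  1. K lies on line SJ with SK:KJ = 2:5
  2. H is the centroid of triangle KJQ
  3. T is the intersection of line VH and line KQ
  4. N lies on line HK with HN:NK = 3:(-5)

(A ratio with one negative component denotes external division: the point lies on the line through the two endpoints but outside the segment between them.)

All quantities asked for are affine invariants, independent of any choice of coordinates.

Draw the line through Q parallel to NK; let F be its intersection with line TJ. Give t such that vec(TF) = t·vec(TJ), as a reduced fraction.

Assign S = (0, 0), V = (1, 0), J = (0, 1), Q = (4, 3) — the answer is frame-independent, so this choice is without loss of generality.
1. K lies on line SJ with SK:KJ = 2:5 ⇒ K = (0, 2/7)
2. H is the centroid of triangle KJQ ⇒ H = (4/3, 10/7)
3. T is the intersection of line VH and line KQ ⇒ T = (128/101, 810/707)
4. N lies on line HK with HN:NK = 3:(-5) ⇒ N = (10/3, 22/7)
through Q parallel to NK: direction (-10/3, -20/7); meets TJ at F = (256/133, 1137/931)
F = T + t·(J−T) with t = -69/133

t = -69/133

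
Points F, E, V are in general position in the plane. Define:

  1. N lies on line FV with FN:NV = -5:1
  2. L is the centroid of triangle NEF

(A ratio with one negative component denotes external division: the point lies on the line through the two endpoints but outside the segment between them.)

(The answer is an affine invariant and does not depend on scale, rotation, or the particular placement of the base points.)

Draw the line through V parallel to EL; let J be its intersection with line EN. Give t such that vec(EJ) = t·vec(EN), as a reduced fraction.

Set F = (0, 0), E = (1, 0), V = (0, 1); any affine frame gives the same invariant.
1. N lies on line FV with FN:NV = -5:1 ⇒ N = (0, 5/4)
2. L is the centroid of triangle NEF ⇒ L = (1/3, 5/12)
through V parallel to EL: direction (-2/3, 5/12); meets EN at J = (2/5, 3/4)
J = E + t·(N−E) with t = 3/5

t = 3/5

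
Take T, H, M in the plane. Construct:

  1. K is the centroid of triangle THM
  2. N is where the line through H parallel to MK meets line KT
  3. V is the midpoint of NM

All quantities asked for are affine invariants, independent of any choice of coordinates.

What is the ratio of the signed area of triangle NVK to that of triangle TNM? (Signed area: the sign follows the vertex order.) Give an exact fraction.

[NVK]:[TNM] = 1/4

Choose coordinates T = (0, 0), H = (1, 0), M = (0, 1).
1. K is the centroid of triangle THM ⇒ K = (1/3, 1/3)
2. N is where the line through H parallel to MK meets line KT ⇒ N = (2/3, 2/3)
3. V is the midpoint of NM ⇒ V = (1/3, 5/6)
2·[NVK] = 1/6, 2·[TNM] = 2/3
[NVK]:[TNM] = 1/6:2/3 = 1/4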